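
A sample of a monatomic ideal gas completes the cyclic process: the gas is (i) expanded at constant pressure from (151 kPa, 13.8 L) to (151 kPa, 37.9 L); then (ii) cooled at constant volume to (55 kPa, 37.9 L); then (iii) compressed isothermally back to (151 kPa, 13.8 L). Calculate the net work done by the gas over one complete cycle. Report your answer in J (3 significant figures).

Leg (i): W = PΔV = (151)(37.9 − 13.8) = 3639 J.
Leg (ii): W = 0.
Leg (iii): W = PᵢVᵢ ln(V_f/Vᵢ) = (2084) ln(13.8/37.9) = -2106 J.
W_net = 3639 − 2106 = 1533 J.

W_net ≈ 1530 J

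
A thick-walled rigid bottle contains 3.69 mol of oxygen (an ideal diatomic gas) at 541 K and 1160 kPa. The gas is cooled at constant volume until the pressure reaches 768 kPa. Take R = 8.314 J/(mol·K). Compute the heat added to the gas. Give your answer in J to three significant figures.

Constant volume ⇒ W = 0, so Q = ΔU = nCᵥΔT with Cᵥ = 5R/2 = 20.79 J/(mol·K).
At constant V, T₂/T₁ = P₂/P₁ ⇒ ΔT = T₁(P₂/P₁ − 1) = 541·(768/1160 − 1) = -182.8 K.
ΔU = (3.69)(20.79)(-182.8) = -14022 J.

Q ≈ -14000 J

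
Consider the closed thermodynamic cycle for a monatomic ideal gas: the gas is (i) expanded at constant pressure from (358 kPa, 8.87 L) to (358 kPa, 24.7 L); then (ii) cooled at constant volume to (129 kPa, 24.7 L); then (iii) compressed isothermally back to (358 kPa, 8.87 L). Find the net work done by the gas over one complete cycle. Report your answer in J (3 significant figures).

W_net ≈ 2400 J

Leg (i): W = PΔV = (358)(24.7 − 8.87) = 5667 J.
Leg (ii): W = 0.
Leg (iii): W = PᵢVᵢ ln(V_f/Vᵢ) = (3186) ln(8.87/24.7) = -3263 J.
W_net = 5667 − 3263 = 2404 J.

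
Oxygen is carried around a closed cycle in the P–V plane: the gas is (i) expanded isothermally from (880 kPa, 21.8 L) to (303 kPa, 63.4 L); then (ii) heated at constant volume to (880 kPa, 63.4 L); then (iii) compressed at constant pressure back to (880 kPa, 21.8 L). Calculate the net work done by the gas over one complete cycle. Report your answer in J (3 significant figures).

W_net ≈ -16100 J

Leg (i): W = PᵢVᵢ ln(V_f/Vᵢ) = (19184) ln(63.4/21.8) = 20480 J.
Leg (ii): W = 0.
Leg (iii): W = PΔV = (880)(21.8 − 63.4) = -36608 J.
W_net = 20480 − 36608 = -16128 J.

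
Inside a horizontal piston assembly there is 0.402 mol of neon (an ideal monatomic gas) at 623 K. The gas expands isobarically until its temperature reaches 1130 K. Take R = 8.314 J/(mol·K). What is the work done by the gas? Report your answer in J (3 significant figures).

W ≈ 1690 J

Isobaric: W = P ΔV = nR ΔT.
W = (0.402)(8.314)(1130 − 623) = 1695 J.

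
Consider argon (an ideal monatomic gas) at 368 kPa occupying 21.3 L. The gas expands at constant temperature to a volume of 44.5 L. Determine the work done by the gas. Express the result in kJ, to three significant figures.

W ≈ 5.78 kJ

Isothermal: W = nRT ln(V₂/V₁) = P₁V₁ ln(V₂/V₁).
P₁V₁ = (368 kPa)(21.3 L) = 7838 J.
W = 7838 × ln(44.5/21.3) = 7838 × 0.7368
W_by_gas = 5775 J.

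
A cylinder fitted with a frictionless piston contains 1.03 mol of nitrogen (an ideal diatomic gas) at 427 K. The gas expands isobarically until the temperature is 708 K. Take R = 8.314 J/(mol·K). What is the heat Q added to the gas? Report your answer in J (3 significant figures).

Isobaric: W = nRΔT = (1.03)(8.314)(281) = 2406 J.
ΔU = nCᵥΔT with Cᵥ = 5R/2: ΔU = (1.03)(20.79)(281) = 6016 J.
Q = ΔU + W = 6016 + 2406 = 8422 J.

Q ≈ 8420 J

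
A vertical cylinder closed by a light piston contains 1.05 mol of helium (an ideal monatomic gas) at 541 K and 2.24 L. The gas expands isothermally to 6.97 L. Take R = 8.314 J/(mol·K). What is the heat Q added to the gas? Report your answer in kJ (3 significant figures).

Isothermal ⇒ ΔU = 0, so Q = W = nRT ln(V₂/V₁).
Q = (1.05)(8.314)(541) ln(6.97/2.24) = 4723 × 1.135 = 5361 J.

Q ≈ 5.36 kJ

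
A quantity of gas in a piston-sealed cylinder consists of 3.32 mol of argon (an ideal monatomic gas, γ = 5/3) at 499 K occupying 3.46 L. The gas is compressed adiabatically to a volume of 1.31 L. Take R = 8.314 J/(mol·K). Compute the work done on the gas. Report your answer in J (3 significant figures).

Adiabatic: TV^(γ−1) = const with γ = 5/3.
T₂ = T₁ (V₁/V₂)^(γ−1) = 499 × (3.46/1.31)^0.667 = 499 × 1.911 = 953.5 K.
W_by = nCᵥ(T₁ − T₂) = (3.32)(12.47)(499 − 953.5) = -18816 J.
Work on gas = −W_by = 18816 J.

W ≈ 18800 J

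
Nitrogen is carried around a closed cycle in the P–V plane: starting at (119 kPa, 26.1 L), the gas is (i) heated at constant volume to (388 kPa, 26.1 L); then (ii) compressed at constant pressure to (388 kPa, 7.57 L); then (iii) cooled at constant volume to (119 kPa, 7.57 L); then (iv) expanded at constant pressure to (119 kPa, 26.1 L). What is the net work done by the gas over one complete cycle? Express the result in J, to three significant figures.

Constant-volume legs do no work.
W(ii) = (388)(7.57 − 26.1) = -7190 J; W(iv) = (119)(26.1 − 7.57) = 2205 J.
W_net = -7190 + 2205 = -4985 J (the counter-clockwise enclosed area).

W_net ≈ -4980 J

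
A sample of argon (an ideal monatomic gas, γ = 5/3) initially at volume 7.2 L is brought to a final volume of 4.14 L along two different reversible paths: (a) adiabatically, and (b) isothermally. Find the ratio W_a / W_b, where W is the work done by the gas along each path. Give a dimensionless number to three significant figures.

Path (a) adiabatic: W = P₁V₁(1 − (V₁/V₂)^(γ−1))/(γ−1) → W_a/(P₁V₁) = -0.6693.
Path (b) isothermal: W = P₁V₁ ln(V₂/V₁) → W_b/(P₁V₁) = -0.5534.
W_a / W_b = -0.6693 / -0.5534 = 1.209.

W_a / W_b ≈ 1.21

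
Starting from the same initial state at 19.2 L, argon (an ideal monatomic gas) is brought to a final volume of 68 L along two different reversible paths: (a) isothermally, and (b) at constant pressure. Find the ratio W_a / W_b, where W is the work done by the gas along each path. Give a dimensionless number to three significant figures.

Path (a) isothermal: W = P₁V₁ ln(V₂/V₁) → W_a/(P₁V₁) = 1.265.
Path (b) isobaric: W = P₁(V₂ − V₁) → W_b/(P₁V₁) = 2.542.
W_a / W_b = 1.265 / 2.542 = 0.4975.

W_a / W_b ≈ 0.498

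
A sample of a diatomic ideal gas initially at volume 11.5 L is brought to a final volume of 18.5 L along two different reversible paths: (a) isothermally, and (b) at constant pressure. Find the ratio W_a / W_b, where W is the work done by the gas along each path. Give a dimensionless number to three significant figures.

W_a / W_b ≈ 0.781

Path (a) isothermal: W = P₁V₁ ln(V₂/V₁) → W_a/(P₁V₁) = 0.4754.
Path (b) isobaric: W = P₁(V₂ − V₁) → W_b/(P₁V₁) = 0.6087.
W_a / W_b = 0.4754 / 0.6087 = 0.7811.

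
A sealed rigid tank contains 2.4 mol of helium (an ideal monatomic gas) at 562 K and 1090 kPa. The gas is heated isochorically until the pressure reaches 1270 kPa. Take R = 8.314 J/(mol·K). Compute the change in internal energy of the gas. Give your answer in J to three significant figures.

ΔU ≈ 2780 J

Constant volume ⇒ W = 0, so Q = ΔU = nCᵥΔT with Cᵥ = 3R/2 = 12.47 J/(mol·K).
At constant V, T₂/T₁ = P₂/P₁ ⇒ ΔT = T₁(P₂/P₁ − 1) = 562·(1270/1090 − 1) = 92.81 K.
ΔU = (2.4)(12.47)(92.81) = 2778 J.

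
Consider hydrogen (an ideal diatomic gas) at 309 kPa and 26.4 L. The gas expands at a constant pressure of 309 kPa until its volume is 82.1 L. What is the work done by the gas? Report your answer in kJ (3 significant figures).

Isobaric: W = P ΔV.
W = (309 kPa)(82.1 − 26.4 L) = (309)(55.7) = 17211 J.

W ≈ 17.2 kJ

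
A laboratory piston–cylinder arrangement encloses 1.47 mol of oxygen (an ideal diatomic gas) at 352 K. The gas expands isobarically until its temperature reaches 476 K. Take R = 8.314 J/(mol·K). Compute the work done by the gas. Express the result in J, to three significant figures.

W ≈ 1520 J

Isobaric: W = P ΔV = nR ΔT.
W = (1.47)(8.314)(476 − 352) = 1515 J.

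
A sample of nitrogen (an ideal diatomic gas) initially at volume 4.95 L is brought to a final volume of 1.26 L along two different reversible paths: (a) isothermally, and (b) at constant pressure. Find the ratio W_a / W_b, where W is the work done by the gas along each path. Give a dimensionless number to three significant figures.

W_a / W_b ≈ 1.84

Path (a) isothermal: W = P₁V₁ ln(V₂/V₁) → W_a/(P₁V₁) = -1.368.
Path (b) isobaric: W = P₁(V₂ − V₁) → W_b/(P₁V₁) = -0.7455.
W_a / W_b = -1.368 / -0.7455 = 1.835.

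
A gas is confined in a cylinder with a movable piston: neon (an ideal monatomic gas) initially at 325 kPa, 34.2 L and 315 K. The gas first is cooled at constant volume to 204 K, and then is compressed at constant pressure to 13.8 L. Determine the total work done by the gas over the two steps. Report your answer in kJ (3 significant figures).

Step 1 (isochoric): W = 0 (constant volume).
After step 1: P = 210.5 kPa (V unchanged).
Step 2 (isobaric): W = PΔV = (210.5 kPa)(13.8 − 34.2 L) = -4294 J.
W_total = 0 − 4294 = -4294 J.

W_total ≈ -4.29 kJ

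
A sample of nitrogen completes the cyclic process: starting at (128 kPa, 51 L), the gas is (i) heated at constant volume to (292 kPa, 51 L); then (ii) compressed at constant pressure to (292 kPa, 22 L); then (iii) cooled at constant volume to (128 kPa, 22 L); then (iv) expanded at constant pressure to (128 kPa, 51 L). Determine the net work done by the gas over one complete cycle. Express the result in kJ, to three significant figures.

Constant-volume legs do no work.
W(ii) = (292)(22 − 51) = -8468 J; W(iv) = (128)(51 − 22) = 3712 J.
W_net = -8468 + 3712 = -4756 J (the counter-clockwise enclosed area).

W_net ≈ -4.76 kJ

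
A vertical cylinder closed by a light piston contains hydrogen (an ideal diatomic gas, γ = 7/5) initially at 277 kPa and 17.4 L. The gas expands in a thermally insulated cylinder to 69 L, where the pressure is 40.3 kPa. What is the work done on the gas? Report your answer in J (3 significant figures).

Adiabatic: W = (P₁V₁ − P₂V₂)/(γ − 1) with γ = 7/5.
P₁V₁ = 4820 J, P₂V₂ = 2781 J.
W = (4820 − 2781) / 0.4 = 5098 J.
Work on gas = −W_by = -5098 J.

W ≈ -5100 J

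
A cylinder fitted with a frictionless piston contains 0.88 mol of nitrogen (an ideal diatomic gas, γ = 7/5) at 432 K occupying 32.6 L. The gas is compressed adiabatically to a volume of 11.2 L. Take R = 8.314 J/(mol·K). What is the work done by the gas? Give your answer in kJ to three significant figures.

Adiabatic: TV^(γ−1) = const with γ = 7/5.
T₂ = T₁ (V₁/V₂)^(γ−1) = 432 × (32.6/11.2)^0.4 = 432 × 1.533 = 662.3 K.
W_by = nCᵥ(T₁ − T₂) = (0.88)(20.79)(432 − 662.3) = -4213 J.

W ≈ -4.21 kJ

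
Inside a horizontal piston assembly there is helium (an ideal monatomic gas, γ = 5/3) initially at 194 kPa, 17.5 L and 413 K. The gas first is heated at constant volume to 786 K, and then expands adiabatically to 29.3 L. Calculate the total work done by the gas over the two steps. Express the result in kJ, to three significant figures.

W_total ≈ 2.82 kJ

Step 1 (isochoric): W = 0 (constant volume).
After step 1: P = 369.2 kPa (V unchanged).
Step 2 (adiabatic): W = (P₁V₁ − P₂V₂)/(γ−1) = (6461 − 4582)/0.667 = 2818 J.
W_total = 0 + 2818 = 2818 J.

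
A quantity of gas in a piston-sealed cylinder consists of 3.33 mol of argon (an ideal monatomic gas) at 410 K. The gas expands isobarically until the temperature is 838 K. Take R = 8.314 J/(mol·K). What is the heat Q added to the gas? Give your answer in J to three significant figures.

Q ≈ 29600 J

Isobaric: W = nRΔT = (3.33)(8.314)(428) = 11849 J.
ΔU = nCᵥΔT with Cᵥ = 3R/2: ΔU = (3.33)(12.47)(428) = 17774 J.
Q = ΔU + W = 17774 + 11849 = 29624 J.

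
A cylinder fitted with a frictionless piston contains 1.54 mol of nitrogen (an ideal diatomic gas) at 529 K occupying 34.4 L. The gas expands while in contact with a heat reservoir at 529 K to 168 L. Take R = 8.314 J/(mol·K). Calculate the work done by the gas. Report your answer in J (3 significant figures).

Isothermal: W = nRT ln(V₂/V₁).
W = (1.54)(8.314)(529) × ln(168/34.4)
  = 6773 × 1.586
W_by_gas = 10741 J.

W ≈ 10700 J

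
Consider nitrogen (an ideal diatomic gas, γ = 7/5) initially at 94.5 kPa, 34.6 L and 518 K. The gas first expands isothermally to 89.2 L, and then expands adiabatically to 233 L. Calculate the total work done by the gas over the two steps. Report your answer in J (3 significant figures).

W_total ≈ 5700 J

Step 1 (isothermal): W = P₁V₁ ln(V₂/V₁) = (3270) ln(89.2/34.6) = 3096 J.
After step 1: P = 36.66 kPa, V = 89.2 L, T = 518 K.
Step 2 (adiabatic): W = (P₁V₁ − P₂V₂)/(γ−1) = (3270 − 2227)/0.4 = 2607 J.
W_total = 3096 + 2607 = 5703 J.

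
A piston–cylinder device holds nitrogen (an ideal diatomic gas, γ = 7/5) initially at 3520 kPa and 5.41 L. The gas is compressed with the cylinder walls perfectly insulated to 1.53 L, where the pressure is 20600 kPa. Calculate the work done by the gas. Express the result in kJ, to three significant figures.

W ≈ -31.2 kJ

Adiabatic: W = (P₁V₁ − P₂V₂)/(γ − 1) with γ = 7/5.
P₁V₁ = 19043 J, P₂V₂ = 31518 J.
W = (19043 − 31518) / 0.4 = -31187 J.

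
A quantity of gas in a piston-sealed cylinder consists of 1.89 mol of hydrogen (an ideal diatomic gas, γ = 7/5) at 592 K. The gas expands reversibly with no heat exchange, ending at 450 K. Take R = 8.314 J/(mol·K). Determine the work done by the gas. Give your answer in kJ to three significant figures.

W ≈ 5.58 kJ

Adiabatic ⇒ Q = 0, so W_by = −ΔU = nCᵥ(T₁ − T₂).
Cᵥ = 5R/2 = 20.79 J/(mol·K).
W = (1.89)(20.79)(592 − 450) = 5578 J.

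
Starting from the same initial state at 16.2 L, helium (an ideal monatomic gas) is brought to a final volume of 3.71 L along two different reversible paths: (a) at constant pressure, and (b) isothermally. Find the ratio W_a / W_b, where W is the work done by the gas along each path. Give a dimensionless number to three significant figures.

W_a / W_b ≈ 0.523

Path (a) isobaric: W = P₁(V₂ − V₁) → W_a/(P₁V₁) = -0.771.
Path (b) isothermal: W = P₁V₁ ln(V₂/V₁) → W_b/(P₁V₁) = -1.474.
W_a / W_b = -0.771 / -1.474 = 0.5231.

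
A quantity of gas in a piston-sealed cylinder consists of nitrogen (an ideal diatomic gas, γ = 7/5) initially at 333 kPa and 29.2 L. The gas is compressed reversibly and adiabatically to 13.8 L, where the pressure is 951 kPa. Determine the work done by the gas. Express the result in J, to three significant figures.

Adiabatic: W = (P₁V₁ − P₂V₂)/(γ − 1) with γ = 7/5.
P₁V₁ = 9724 J, P₂V₂ = 13124 J.
W = (9724 − 13124) / 0.4 = -8501 J.

W ≈ -8500 J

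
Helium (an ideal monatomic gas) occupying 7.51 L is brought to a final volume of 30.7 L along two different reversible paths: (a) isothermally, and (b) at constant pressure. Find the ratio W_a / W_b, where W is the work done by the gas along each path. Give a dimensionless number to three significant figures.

Path (a) isothermal: W = P₁V₁ ln(V₂/V₁) → W_a/(P₁V₁) = 1.408.
Path (b) isobaric: W = P₁(V₂ − V₁) → W_b/(P₁V₁) = 3.088.
W_a / W_b = 1.408 / 3.088 = 0.456.

W_a / W_b ≈ 0.456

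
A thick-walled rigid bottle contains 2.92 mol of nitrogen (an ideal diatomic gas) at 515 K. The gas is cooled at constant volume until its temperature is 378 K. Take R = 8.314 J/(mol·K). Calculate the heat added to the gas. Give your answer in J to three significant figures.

Q ≈ -8310 J

Constant volume ⇒ W = 0, so Q = ΔU = nCᵥΔT with Cᵥ = 5R/2 = 20.79 J/(mol·K).
ΔU = (2.92)(20.79)(378 − 515) = -8315 J.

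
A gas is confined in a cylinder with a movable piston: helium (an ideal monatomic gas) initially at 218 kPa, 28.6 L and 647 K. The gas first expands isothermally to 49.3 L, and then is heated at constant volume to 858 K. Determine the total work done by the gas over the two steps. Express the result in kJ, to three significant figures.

Step 1 (isothermal): W = P₁V₁ ln(V₂/V₁) = (6235) ln(49.3/28.6) = 3395 J.
Step 2 (isochoric): W = 0 (constant volume).
W_total = 3395 + 0 = 3395 J.

W_total ≈ 3.39 kJ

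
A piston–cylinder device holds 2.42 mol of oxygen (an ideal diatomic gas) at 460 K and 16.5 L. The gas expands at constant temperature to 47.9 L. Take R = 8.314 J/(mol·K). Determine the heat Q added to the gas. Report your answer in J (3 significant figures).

Q ≈ 9860 J

Isothermal ⇒ ΔU = 0, so Q = W = nRT ln(V₂/V₁).
Q = (2.42)(8.314)(460) ln(47.9/16.5) = 9255 × 1.066 = 9864 J.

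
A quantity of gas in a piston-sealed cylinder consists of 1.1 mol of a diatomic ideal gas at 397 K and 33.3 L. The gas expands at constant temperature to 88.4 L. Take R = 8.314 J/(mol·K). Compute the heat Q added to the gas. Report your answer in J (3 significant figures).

Q ≈ 3540 J

Isothermal ⇒ ΔU = 0, so Q = W = nRT ln(V₂/V₁).
Q = (1.1)(8.314)(397) ln(88.4/33.3) = 3631 × 0.9763 = 3545 J.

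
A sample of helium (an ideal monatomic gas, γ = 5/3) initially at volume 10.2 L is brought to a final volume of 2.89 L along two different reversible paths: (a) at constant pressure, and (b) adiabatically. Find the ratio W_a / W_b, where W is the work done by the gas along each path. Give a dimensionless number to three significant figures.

W_a / W_b ≈ 0.362

Path (a) isobaric: W = P₁(V₂ − V₁) → W_a/(P₁V₁) = -0.7167.
Path (b) adiabatic: W = P₁V₁(1 − (V₁/V₂)^(γ−1))/(γ−1) → W_b/(P₁V₁) = -1.977.
W_a / W_b = -0.7167 / -1.977 = 0.3625.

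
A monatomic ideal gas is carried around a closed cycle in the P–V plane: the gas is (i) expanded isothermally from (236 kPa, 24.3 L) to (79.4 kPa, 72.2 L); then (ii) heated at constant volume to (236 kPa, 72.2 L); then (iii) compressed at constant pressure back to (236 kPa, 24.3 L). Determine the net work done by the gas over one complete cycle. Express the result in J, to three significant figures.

W_net ≈ -5060 J

Leg (i): W = PᵢVᵢ ln(V_f/Vᵢ) = (5735) ln(72.2/24.3) = 6245 J.
Leg (ii): W = 0.
Leg (iii): W = PΔV = (236)(24.3 − 72.2) = -11304 J.
W_net = 6245 − 11304 = -5059 J.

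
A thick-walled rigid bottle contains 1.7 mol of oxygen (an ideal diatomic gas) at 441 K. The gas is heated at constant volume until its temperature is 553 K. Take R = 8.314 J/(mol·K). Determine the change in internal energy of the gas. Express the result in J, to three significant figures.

ΔU ≈ 3960 J

Constant volume ⇒ W = 0, so Q = ΔU = nCᵥΔT with Cᵥ = 5R/2 = 20.79 J/(mol·K).
ΔU = (1.7)(20.79)(553 − 441) = 3957 J.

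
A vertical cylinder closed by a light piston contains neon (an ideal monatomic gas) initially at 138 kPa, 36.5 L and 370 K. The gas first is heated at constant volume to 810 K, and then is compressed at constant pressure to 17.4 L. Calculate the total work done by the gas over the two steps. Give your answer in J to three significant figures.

W_total ≈ -5770 J

Step 1 (isochoric): W = 0 (constant volume).
After step 1: P = 302.1 kPa (V unchanged).
Step 2 (isobaric): W = PΔV = (302.1 kPa)(17.4 − 36.5 L) = -5770 J.
W_total = 0 − 5770 = -5770 J.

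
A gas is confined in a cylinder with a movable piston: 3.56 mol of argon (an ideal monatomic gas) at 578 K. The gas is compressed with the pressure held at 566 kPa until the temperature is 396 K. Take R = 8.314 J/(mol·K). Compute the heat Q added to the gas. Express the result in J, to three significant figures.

Q ≈ -13500 J

Isobaric: W = nRΔT = (3.56)(8.314)(-182) = -5387 J.
ΔU = nCᵥΔT with Cᵥ = 3R/2: ΔU = (3.56)(12.47)(-182) = -8080 J.
Q = ΔU + W = -8080 − 5387 = -13467 J.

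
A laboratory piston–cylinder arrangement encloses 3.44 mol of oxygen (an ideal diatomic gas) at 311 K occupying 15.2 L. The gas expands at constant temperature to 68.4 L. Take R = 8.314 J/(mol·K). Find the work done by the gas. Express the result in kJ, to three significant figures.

Isothermal: W = nRT ln(V₂/V₁).
W = (3.44)(8.314)(311) × ln(68.4/15.2)
  = 8895 × 1.504
W_by_gas = 13378 J.

W ≈ 13.4 kJ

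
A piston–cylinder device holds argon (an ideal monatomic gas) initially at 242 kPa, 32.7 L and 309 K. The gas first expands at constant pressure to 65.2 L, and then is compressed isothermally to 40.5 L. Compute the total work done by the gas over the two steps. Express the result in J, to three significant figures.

W_total ≈ 352 J

Step 1 (isobaric): W = PΔV = (242 kPa)(65.2 − 32.7 L) = 7865 J.
After step 1: P = 242 kPa, V = 65.2 L, T = 616.1 K.
Step 2 (isothermal): W = P₁V₁ ln(V₂/V₁) = (15778) ln(40.5/65.2) = -7513 J.
W_total = 7865 − 7513 = 352 J.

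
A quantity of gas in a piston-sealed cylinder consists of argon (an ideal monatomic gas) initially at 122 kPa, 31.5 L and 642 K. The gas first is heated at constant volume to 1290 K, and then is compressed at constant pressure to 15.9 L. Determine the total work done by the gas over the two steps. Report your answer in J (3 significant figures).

W_total ≈ -3820 J

Step 1 (isochoric): W = 0 (constant volume).
After step 1: P = 245.1 kPa (V unchanged).
Step 2 (isobaric): W = PΔV = (245.1 kPa)(15.9 − 31.5 L) = -3824 J.
W_total = 0 − 3824 = -3824 J.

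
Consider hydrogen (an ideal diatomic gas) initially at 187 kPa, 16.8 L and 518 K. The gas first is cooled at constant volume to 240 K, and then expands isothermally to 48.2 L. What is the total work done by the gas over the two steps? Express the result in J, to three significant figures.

Step 1 (isochoric): W = 0 (constant volume).
After step 1: P = 86.64 kPa (V unchanged).
Step 2 (isothermal): W = P₁V₁ ln(V₂/V₁) = (1456) ln(48.2/16.8) = 1534 J.
W_total = 0 + 1534 = 1534 J.

W_total ≈ 1530 J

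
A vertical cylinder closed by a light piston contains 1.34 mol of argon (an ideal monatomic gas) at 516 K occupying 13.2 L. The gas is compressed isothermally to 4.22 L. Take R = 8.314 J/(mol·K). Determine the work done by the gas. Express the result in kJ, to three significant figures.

Isothermal: W = nRT ln(V₂/V₁).
W = (1.34)(8.314)(516) × ln(4.22/13.2)
  = 5749 × -1.14
W_by_gas = -6556 J.

W ≈ -6.56 kJ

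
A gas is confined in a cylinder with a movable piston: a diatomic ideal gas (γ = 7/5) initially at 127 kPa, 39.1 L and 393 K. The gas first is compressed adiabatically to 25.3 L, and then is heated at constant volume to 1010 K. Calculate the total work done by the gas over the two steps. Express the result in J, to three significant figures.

Step 1 (adiabatic): W = (P₁V₁ − P₂V₂)/(γ−1) = (4966 − 5910)/0.4 = -2361 J.
Step 2 (isochoric): W = 0 (constant volume).
W_total = -2361 + 0 = -2361 J.

W_total ≈ -2360 J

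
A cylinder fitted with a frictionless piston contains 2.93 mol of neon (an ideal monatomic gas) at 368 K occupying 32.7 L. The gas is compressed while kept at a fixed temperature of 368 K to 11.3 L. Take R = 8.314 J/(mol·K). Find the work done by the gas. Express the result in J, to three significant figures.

Isothermal: W = nRT ln(V₂/V₁).
W = (2.93)(8.314)(368) × ln(11.3/32.7)
  = 8964 × -1.063
W_by_gas = -9525 J.

W ≈ -9530 J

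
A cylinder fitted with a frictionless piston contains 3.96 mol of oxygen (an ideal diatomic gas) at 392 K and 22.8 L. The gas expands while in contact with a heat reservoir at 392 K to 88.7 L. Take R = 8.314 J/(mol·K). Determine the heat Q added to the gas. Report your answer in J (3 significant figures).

Q ≈ 17500 J

Isothermal ⇒ ΔU = 0, so Q = W = nRT ln(V₂/V₁).
Q = (3.96)(8.314)(392) ln(88.7/22.8) = 12906 × 1.358 = 17533 J.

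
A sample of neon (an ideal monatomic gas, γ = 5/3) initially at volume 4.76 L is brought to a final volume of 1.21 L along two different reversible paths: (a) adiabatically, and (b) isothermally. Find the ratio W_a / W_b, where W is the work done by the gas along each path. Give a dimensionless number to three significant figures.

W_a / W_b ≈ 1.63

Path (a) adiabatic: W = P₁V₁(1 − (V₁/V₂)^(γ−1))/(γ−1) → W_a/(P₁V₁) = -2.238.
Path (b) isothermal: W = P₁V₁ ln(V₂/V₁) → W_b/(P₁V₁) = -1.37.
W_a / W_b = -2.238 / -1.37 = 1.634.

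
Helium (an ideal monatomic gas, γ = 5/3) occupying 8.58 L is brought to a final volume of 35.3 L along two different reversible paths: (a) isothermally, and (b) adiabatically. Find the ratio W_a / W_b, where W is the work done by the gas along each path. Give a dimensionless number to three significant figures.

Path (a) isothermal: W = P₁V₁ ln(V₂/V₁) → W_a/(P₁V₁) = 1.414.
Path (b) adiabatic: W = P₁V₁(1 − (V₁/V₂)^(γ−1))/(γ−1) → W_b/(P₁V₁) = 0.9158.
W_a / W_b = 1.414 / 0.9158 = 1.545.

W_a / W_b ≈ 1.54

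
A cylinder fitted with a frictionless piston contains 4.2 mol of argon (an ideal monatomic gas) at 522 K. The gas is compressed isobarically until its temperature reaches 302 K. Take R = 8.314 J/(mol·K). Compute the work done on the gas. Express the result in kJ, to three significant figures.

Isobaric: W = P ΔV = nR ΔT.
W = (4.2)(8.314)(302 − 522) = -7682 J.
Work on gas = −W_by = 7682 J.

W ≈ 7.68 kJ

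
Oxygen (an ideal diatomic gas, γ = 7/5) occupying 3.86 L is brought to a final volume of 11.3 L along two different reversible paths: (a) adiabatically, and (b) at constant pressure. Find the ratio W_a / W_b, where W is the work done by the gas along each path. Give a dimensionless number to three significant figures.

Path (a) adiabatic: W = P₁V₁(1 − (V₁/V₂)^(γ−1))/(γ−1) → W_a/(P₁V₁) = 0.8732.
Path (b) isobaric: W = P₁(V₂ − V₁) → W_b/(P₁V₁) = 1.927.
W_a / W_b = 0.8732 / 1.927 = 0.453.

W_a / W_b ≈ 0.453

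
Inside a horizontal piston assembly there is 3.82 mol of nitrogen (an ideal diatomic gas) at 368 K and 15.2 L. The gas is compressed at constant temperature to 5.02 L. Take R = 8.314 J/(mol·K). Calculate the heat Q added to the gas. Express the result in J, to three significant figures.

Isothermal ⇒ ΔU = 0, so Q = W = nRT ln(V₂/V₁).
Q = (3.82)(8.314)(368) ln(5.02/15.2) = 11687 × -1.108 = -12948 J.

Q ≈ -12900 J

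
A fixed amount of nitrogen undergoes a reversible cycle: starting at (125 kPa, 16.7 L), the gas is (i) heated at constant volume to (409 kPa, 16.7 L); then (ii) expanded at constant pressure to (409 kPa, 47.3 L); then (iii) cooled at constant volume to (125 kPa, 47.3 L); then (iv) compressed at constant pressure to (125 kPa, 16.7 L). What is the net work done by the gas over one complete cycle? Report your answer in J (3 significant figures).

W_net ≈ 8690 J

Constant-volume legs do no work.
W(ii) = (409)(47.3 − 16.7) = 12515 J; W(iv) = (125)(16.7 − 47.3) = -3825 J.
W_net = 12515 − 3825 = 8690 J (the clockwise enclosed area).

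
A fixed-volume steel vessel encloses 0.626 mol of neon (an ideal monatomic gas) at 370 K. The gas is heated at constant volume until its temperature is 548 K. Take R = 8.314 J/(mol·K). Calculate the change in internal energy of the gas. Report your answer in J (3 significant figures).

Constant volume ⇒ W = 0, so Q = ΔU = nCᵥΔT with Cᵥ = 3R/2 = 12.47 J/(mol·K).
ΔU = (0.626)(12.47)(548 − 370) = 1390 J.

ΔU ≈ 1390 J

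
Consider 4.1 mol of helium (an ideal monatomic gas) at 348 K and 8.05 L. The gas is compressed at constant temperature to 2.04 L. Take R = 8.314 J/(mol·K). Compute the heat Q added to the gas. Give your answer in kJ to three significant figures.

Isothermal ⇒ ΔU = 0, so Q = W = nRT ln(V₂/V₁).
Q = (4.1)(8.314)(348) ln(2.04/8.05) = 11862 × -1.373 = -16284 J.

Q ≈ -16.3 kJ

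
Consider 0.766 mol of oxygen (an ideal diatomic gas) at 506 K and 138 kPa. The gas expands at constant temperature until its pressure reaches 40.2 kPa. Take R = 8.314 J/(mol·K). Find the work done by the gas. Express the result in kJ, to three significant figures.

Isothermal process: W = nRT ln(V₂/V₁) = nRT ln(P₁/P₂).
W = (0.766)(8.314)(506) × ln(138/40.2)
  = 3222 × ln(3.433) = 3222 × 1.233
W_by_gas = 3975 J.

W ≈ 3.97 kJ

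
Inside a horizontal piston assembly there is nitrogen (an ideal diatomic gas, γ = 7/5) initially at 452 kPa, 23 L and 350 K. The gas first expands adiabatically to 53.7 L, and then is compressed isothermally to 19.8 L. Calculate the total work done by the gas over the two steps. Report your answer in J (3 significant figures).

W_total ≈ 86.8 J

Step 1 (adiabatic): W = (P₁V₁ − P₂V₂)/(γ−1) = (10396 − 7406)/0.4 = 7476 J.
After step 1: P = 137.9 kPa, V = 53.7 L, T = 249.3 K.
Step 2 (isothermal): W = P₁V₁ ln(V₂/V₁) = (7406) ln(19.8/53.7) = -7389 J.
W_total = 7476 − 7389 = 86.76 J.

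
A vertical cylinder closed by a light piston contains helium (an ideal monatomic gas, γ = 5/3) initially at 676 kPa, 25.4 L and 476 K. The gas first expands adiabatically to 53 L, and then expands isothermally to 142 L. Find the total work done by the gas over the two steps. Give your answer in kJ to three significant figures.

W_total ≈ 20.3 kJ

Step 1 (adiabatic): W = (P₁V₁ − P₂V₂)/(γ−1) = (17170 − 10515)/0.667 = 9983 J.
After step 1: P = 198.4 kPa, V = 53 L, T = 291.5 K.
Step 2 (isothermal): W = P₁V₁ ln(V₂/V₁) = (10515) ln(142/53) = 10363 J.
W_total = 9983 + 10363 = 20346 J.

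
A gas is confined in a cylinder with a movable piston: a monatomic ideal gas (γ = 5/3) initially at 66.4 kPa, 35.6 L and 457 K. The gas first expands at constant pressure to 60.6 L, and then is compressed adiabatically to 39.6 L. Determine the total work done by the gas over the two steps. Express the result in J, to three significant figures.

Step 1 (isobaric): W = PΔV = (66.4 kPa)(60.6 − 35.6 L) = 1660 J.
After step 1: P = 66.4 kPa, V = 60.6 L, T = 777.9 K.
Step 2 (adiabatic): W = (P₁V₁ − P₂V₂)/(γ−1) = (4024 − 5343)/0.667 = -1979 J.
W_total = 1660 − 1979 = -319.5 J.

W_total ≈ -319 J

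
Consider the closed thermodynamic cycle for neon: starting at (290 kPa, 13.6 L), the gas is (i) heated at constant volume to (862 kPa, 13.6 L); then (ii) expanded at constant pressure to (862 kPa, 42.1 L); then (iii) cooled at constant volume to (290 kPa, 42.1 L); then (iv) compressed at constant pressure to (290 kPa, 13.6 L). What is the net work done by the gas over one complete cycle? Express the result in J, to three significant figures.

Constant-volume legs do no work.
W(ii) = (862)(42.1 − 13.6) = 24567 J; W(iv) = (290)(13.6 − 42.1) = -8265 J.
W_net = 24567 − 8265 = 16302 J (the clockwise enclosed area).

W_net ≈ 16300 J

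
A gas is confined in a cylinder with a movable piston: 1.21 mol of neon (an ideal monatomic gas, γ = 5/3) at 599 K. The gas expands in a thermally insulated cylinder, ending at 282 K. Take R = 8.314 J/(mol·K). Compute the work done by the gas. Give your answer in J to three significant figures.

Adiabatic ⇒ Q = 0, so W_by = −ΔU = nCᵥ(T₁ − T₂).
Cᵥ = 3R/2 = 12.47 J/(mol·K).
W = (1.21)(12.47)(599 − 282) = 4784 J.

W ≈ 4780 J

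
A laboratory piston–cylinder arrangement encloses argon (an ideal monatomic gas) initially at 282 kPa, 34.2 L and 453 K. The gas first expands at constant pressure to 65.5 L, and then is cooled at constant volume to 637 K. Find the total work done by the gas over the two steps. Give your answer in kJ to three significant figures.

W_total ≈ 8.83 kJ

Step 1 (isobaric): W = PΔV = (282 kPa)(65.5 − 34.2 L) = 8827 J.
Step 2 (isochoric): W = 0 (constant volume).
W_total = 8827 + 0 = 8827 J.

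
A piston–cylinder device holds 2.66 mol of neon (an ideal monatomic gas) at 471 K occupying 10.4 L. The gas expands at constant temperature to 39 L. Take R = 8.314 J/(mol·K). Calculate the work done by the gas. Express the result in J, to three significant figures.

W ≈ 13800 J

Isothermal: W = nRT ln(V₂/V₁).
W = (2.66)(8.314)(471) × ln(39/10.4)
  = 10416 × 1.322
W_by_gas = 13768 J.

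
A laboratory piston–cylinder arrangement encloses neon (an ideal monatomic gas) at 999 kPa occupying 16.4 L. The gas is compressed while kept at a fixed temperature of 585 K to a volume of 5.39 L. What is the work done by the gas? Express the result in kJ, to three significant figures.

Isothermal: W = nRT ln(V₂/V₁) = P₁V₁ ln(V₂/V₁).
P₁V₁ = (999 kPa)(16.4 L) = 16384 J.
W = 16384 × ln(5.39/16.4) = 16384 × -1.113
W_by_gas = -18231 J.

W ≈ -18.2 kJ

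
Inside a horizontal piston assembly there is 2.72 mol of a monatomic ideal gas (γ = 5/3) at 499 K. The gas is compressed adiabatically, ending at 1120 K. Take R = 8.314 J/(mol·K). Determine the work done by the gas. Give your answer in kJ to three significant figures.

Adiabatic ⇒ Q = 0, so W_by = −ΔU = nCᵥ(T₁ − T₂).
Cᵥ = 3R/2 = 12.47 J/(mol·K).
W = (2.72)(12.47)(499 − 1120) = -21065 J.

W ≈ -21.1 kJ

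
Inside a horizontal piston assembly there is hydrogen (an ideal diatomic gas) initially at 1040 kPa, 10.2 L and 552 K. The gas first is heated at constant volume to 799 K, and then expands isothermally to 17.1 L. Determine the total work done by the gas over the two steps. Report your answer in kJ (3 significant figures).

W_total ≈ 7.93 kJ

Step 1 (isochoric): W = 0 (constant volume).
After step 1: P = 1505 kPa (V unchanged).
Step 2 (isothermal): W = P₁V₁ ln(V₂/V₁) = (15355) ln(17.1/10.2) = 7934 J.
W_total = 0 + 7934 = 7934 J.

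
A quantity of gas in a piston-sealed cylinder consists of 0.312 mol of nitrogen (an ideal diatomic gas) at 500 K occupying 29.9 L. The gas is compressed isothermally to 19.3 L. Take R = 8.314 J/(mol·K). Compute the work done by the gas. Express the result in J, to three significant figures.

Isothermal: W = nRT ln(V₂/V₁).
W = (0.312)(8.314)(500) × ln(19.3/29.9)
  = 1297 × -0.4378
W_by_gas = -567.8 J.

W ≈ -568 J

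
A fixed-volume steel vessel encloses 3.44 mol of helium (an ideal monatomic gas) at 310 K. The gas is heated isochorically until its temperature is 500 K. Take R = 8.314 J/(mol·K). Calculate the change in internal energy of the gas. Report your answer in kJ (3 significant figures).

Constant volume ⇒ W = 0, so Q = ΔU = nCᵥΔT with Cᵥ = 3R/2 = 12.47 J/(mol·K).
ΔU = (3.44)(12.47)(500 − 310) = 8151 J.

ΔU ≈ 8.15 kJ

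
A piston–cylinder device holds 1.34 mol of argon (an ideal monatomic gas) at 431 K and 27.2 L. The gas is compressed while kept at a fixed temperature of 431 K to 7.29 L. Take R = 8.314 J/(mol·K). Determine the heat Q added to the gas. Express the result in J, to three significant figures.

Q ≈ -6320 J

Isothermal ⇒ ΔU = 0, so Q = W = nRT ln(V₂/V₁).
Q = (1.34)(8.314)(431) ln(7.29/27.2) = 4802 × -1.317 = -6322 J.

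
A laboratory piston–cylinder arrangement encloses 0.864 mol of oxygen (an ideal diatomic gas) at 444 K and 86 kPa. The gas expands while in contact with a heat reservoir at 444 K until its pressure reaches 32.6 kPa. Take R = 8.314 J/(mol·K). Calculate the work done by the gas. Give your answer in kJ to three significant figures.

Isothermal process: W = nRT ln(V₂/V₁) = nRT ln(P₁/P₂).
W = (0.864)(8.314)(444) × ln(86/32.6)
  = 3189 × ln(2.638) = 3189 × 0.97
W_by_gas = 3094 J.

W ≈ 3.09 kJ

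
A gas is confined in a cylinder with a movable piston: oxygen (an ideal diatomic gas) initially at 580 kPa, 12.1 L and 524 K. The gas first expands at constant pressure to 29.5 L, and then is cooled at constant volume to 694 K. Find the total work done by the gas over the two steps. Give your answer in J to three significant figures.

Step 1 (isobaric): W = PΔV = (580 kPa)(29.5 − 12.1 L) = 10092 J.
Step 2 (isochoric): W = 0 (constant volume).
W_total = 10092 + 0 = 10092 J.

W_total ≈ 10100 J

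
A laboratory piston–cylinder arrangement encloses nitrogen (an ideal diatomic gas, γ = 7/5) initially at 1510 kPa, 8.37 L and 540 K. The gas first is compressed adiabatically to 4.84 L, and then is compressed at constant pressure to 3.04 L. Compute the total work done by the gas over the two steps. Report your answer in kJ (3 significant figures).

Step 1 (adiabatic): W = (P₁V₁ − P₂V₂)/(γ−1) = (12639 − 15735)/0.4 = -7740 J.
After step 1: P = 3251 kPa, V = 4.84 L, T = 672.3 K.
Step 2 (isobaric): W = PΔV = (3251 kPa)(3.04 − 4.84 L) = -5852 J.
W_total = -7740 − 5852 = -13591 J.

W_total ≈ -13.6 kJ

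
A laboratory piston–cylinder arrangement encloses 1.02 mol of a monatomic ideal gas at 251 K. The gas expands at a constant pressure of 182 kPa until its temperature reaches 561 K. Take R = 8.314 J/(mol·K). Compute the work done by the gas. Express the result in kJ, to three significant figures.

W ≈ 2.63 kJ

Isobaric: W = P ΔV = nR ΔT.
W = (1.02)(8.314)(561 − 251) = 2629 J.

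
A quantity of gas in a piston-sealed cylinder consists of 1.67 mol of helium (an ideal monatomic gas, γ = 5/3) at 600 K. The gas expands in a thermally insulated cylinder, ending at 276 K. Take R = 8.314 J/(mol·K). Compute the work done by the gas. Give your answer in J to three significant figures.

Adiabatic ⇒ Q = 0, so W_by = −ΔU = nCᵥ(T₁ − T₂).
Cᵥ = 3R/2 = 12.47 J/(mol·K).
W = (1.67)(12.47)(600 − 276) = 6748 J.

W ≈ 6750 J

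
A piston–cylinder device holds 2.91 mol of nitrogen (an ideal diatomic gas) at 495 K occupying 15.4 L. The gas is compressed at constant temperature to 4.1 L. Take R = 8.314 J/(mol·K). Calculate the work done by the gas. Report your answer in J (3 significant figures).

W ≈ -15800 J

Isothermal: W = nRT ln(V₂/V₁).
W = (2.91)(8.314)(495) × ln(4.1/15.4)
  = 11976 × -1.323
W_by_gas = -15849 J.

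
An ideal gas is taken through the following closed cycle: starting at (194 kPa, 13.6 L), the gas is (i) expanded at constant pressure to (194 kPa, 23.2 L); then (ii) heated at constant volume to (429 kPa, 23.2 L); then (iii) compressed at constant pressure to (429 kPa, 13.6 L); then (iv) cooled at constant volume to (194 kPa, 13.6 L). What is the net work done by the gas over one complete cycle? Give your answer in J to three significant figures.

Constant-volume legs do no work.
W(i) = (194)(23.2 − 13.6) = 1862 J; W(iii) = (429)(13.6 − 23.2) = -4118 J.
W_net = 1862 − 4118 = -2256 J (the counter-clockwise enclosed area).

W_net ≈ -2260 J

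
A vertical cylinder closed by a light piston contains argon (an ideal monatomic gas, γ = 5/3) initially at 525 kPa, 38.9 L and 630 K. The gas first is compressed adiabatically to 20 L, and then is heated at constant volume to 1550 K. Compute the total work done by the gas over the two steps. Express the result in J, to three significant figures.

W_total ≈ -17100 J

Step 1 (adiabatic): W = (P₁V₁ − P₂V₂)/(γ−1) = (20422 − 31822)/0.667 = -17099 J.
Step 2 (isochoric): W = 0 (constant volume).
W_total = -17099 + 0 = -17099 J.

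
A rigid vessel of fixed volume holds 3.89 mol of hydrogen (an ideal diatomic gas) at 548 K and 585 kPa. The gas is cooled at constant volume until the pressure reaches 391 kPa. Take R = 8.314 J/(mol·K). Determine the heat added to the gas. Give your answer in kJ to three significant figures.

Constant volume ⇒ W = 0, so Q = ΔU = nCᵥΔT with Cᵥ = 5R/2 = 20.79 J/(mol·K).
At constant V, T₂/T₁ = P₂/P₁ ⇒ ΔT = T₁(P₂/P₁ − 1) = 548·(391/585 − 1) = -181.7 K.
ΔU = (3.89)(20.79)(-181.7) = -14694 J.

Q ≈ -14.7 kJ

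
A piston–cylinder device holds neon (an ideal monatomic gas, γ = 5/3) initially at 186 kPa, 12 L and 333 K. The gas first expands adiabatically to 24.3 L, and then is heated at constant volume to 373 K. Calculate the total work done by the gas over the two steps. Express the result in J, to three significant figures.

W_total ≈ 1260 J

Step 1 (adiabatic): W = (P₁V₁ − P₂V₂)/(γ−1) = (2232 − 1394)/0.667 = 1256 J.
Step 2 (isochoric): W = 0 (constant volume).
W_total = 1256 + 0 = 1256 J.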